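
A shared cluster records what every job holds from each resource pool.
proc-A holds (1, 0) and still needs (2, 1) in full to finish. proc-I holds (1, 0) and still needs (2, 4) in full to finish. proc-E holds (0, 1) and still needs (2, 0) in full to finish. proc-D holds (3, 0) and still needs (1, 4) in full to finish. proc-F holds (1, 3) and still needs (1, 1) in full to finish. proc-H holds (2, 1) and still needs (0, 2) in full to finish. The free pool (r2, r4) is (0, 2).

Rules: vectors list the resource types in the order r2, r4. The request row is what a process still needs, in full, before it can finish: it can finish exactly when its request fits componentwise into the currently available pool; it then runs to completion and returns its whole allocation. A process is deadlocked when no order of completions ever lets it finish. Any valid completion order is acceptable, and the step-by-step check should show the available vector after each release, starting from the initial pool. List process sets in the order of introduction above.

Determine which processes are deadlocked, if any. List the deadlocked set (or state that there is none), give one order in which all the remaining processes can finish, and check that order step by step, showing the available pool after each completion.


Nothing here is deadlocked.
Key observation: the pool covers proc-H at once, and every later process fits after earlier releases.
A valid finishing order for the others: proc-H, proc-F, proc-D, proc-E, proc-I, proc-A. Verifying each step:
  pool = (0, 2)
  proc-H: need (0, 2) fits (0, 2); releases (2, 1), pool now (2, 3)
  proc-F: need (1, 1) fits (2, 3); releases (1, 3), pool now (3, 6)
  proc-D: need (1, 4) fits (3, 6); releases (3, 0), pool now (6, 6)
  proc-E: need (2, 0) fits (6, 6); releases (0, 1), pool now (6, 7)
  proc-I: need (2, 4) fits (6, 7); releases (1, 0), pool now (7, 7)
  proc-A: need (2, 1) fits (7, 7); releases (1, 0), pool now (8, 7)


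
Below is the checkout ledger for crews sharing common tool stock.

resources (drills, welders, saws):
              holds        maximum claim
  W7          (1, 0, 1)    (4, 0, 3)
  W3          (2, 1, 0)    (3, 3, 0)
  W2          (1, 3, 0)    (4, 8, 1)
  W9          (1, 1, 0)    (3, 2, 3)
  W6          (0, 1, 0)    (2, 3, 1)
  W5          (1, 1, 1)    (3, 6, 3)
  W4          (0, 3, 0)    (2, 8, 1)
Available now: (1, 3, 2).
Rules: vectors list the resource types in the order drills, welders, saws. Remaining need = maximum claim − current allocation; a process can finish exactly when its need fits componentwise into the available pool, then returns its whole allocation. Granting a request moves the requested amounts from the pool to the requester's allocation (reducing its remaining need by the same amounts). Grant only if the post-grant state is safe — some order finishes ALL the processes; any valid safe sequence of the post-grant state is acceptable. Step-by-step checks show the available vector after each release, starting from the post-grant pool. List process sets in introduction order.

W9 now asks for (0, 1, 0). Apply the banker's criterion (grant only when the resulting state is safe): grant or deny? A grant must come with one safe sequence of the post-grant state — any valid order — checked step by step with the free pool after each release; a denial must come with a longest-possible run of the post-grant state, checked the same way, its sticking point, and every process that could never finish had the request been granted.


GRANT: granting preserves safety; a valid post-grant sequence is W3, W7, W9, W6, W5, W2, W4.
Key observation: post-grant, (1, 2, 2) remains, and an order beginning with W3 completes everyone.
Verifying the post-grant state step by step:
  pool = (1, 2, 2)
  W3: need (1, 2, 0) fits (1, 2, 2); releases (2, 1, 0), pool now (3, 3, 2)
  W7: need (3, 0, 2) fits (3, 3, 2); releases (1, 0, 1), pool now (4, 3, 3)
  W9: need (2, 0, 3) fits (4, 3, 3); releases (1, 2, 0), pool now (5, 5, 3)
  W6: need (2, 2, 1) fits (5, 5, 3); releases (0, 1, 0), pool now (5, 6, 3)
  W5: need (2, 5, 2) fits (5, 6, 3); releases (1, 1, 1), pool now (6, 7, 4)
  W2: need (3, 5, 1) fits (6, 7, 4); releases (1, 3, 0), pool now (7, 10, 4)
  W4: need (2, 5, 1) fits (7, 10, 4); releases (0, 3, 0), pool now (7, 13, 4)


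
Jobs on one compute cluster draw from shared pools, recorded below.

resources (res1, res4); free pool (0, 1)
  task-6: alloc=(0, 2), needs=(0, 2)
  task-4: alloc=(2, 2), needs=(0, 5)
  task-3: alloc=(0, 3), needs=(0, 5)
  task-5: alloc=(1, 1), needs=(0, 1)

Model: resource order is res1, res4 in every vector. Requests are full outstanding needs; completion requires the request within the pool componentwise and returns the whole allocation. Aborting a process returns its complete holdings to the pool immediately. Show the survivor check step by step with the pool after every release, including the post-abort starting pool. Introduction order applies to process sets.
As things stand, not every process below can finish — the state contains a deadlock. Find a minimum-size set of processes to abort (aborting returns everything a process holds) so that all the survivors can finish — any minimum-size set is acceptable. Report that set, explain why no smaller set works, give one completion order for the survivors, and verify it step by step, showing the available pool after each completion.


Minimum abort set: task-4.
Key observation: the returned (2, 2) from task-4 is what brings task-3 — unrunnable before, under any order — into play at step 2.
Minimality: the empty abort set fails — the state is deadlocked as it stands.
The survivors complete as task-6, task-3, task-5. Verifying each step (starting from the post-abort pool):
  pool = (2, 3)
  run task-6 (needs (0, 2), free (2, 3)); after release of (0, 2) the pool is (2, 5)
  run task-3 (needs (0, 5), free (2, 5)); after release of (0, 3) the pool is (2, 8)
  run task-5 (needs (0, 1), free (2, 8)); after release of (1, 1) the pool is (3, 9)


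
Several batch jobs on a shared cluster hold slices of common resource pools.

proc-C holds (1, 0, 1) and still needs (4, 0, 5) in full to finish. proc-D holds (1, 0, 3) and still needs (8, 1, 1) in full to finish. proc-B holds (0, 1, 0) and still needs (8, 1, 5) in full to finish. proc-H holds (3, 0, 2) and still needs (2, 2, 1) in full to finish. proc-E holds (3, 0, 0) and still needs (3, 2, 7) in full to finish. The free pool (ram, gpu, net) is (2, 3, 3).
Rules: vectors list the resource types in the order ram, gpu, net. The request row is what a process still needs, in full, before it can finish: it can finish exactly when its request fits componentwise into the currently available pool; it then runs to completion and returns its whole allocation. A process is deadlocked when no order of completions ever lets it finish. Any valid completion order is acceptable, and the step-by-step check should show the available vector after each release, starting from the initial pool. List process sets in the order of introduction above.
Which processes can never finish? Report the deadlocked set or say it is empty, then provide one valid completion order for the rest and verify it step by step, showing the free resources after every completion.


Deadlocked: proc-D, proc-B and proc-E.
Key observation: after proc-H, proc-C the pool peaks at (6, 3, 6), and each blocked process is short somewhere: proc-D on ram; proc-B on ram; proc-E on net.
The rest can finish in the order proc-H, proc-C. Check, step by step:
  pool = (2, 3, 3)
  proc-H needs (2, 2, 1) <= (2, 3, 3) -> finishes; pool += (3, 0, 2) = (5, 3, 5)
  proc-C needs (4, 0, 5) <= (5, 3, 5) -> finishes; pool += (1, 0, 1) = (6, 3, 6)
The stuck group stays short no matter what:
  proc-D cannot run: need (8, 1, 1) vs free (6, 3, 6) (insufficient ram)
  proc-B cannot run: need (8, 1, 5) vs free (6, 3, 6) (insufficient ram)
  proc-E cannot run: need (3, 2, 7) vs free (6, 3, 6) (insufficient net)


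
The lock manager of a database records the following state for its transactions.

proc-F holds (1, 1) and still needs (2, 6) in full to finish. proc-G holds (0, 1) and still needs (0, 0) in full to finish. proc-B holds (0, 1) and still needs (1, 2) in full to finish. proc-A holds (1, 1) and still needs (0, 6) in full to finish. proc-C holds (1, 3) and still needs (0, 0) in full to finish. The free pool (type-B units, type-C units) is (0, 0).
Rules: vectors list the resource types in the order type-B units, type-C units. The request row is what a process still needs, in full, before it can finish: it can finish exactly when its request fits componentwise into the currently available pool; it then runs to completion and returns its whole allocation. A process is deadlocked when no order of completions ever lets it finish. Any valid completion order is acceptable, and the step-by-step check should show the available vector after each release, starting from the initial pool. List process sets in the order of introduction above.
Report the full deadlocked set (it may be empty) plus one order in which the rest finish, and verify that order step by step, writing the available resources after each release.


The deadlocked set is proc-F and proc-A.
Key observation: once proc-C, proc-B, proc-G finish, the pool peaks at (1, 5) — and every remaining process still needs more type-C units than that.
A valid finishing order for the others: proc-C, proc-B, proc-G. Step-by-step check:
  pool = (0, 0)
  proc-C: need (0, 0) fits (0, 0); releases (1, 3), pool now (1, 3)
  proc-B: need (1, 2) fits (1, 3); releases (0, 1), pool now (1, 4)
  proc-G: need (0, 0) fits (1, 4); releases (0, 1), pool now (1, 5)
The stuck group stays short no matter what:
  proc-F still needs (2, 6) but only (1, 5) is free — short on type-B units and type-C units
  proc-A still needs (0, 6) but only (1, 5) is free — short on type-C units


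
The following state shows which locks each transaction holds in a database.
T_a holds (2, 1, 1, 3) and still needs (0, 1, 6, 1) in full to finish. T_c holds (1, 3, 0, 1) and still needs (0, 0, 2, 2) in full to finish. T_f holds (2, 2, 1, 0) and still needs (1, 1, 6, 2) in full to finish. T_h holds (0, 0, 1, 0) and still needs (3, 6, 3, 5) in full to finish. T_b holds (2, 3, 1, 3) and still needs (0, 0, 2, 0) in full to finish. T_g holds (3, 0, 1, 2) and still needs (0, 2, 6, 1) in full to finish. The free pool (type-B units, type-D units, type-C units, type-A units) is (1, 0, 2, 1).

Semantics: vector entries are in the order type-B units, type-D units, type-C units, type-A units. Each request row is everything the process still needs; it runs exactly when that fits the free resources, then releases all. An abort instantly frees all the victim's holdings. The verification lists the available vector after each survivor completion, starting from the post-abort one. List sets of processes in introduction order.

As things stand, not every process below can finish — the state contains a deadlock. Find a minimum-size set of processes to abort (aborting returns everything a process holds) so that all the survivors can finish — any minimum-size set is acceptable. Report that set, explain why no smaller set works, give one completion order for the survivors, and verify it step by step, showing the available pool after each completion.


Abort T_a and T_f.
Key observation: no ordering could ever have run T_g before the abort of T_a and T_f; with (4, 3, 2, 3) back in the pool it fits at step 4.
Why nothing smaller works — every single abort fails: T_a alone leaves T_f blocked (short on type-C units); T_c alone leaves T_a blocked (short on type-C units); T_f alone leaves T_a blocked (short on type-C units); T_h alone leaves T_a blocked (short on type-C units); T_b alone leaves T_a blocked (short on type-C units); T_g alone leaves T_a blocked (short on type-C units).
One survivor order: T_b, T_h, T_c, T_g. Step-by-step check (post-abort pool first):
  pool = (5, 3, 4, 4)
  T_b: need (0, 0, 2, 0) fits (5, 3, 4, 4); releases (2, 3, 1, 3), pool now (7, 6, 5, 7)
  T_h: need (3, 6, 3, 5) fits (7, 6, 5, 7); releases (0, 0, 1, 0), pool now (7, 6, 6, 7)
  T_c: need (0, 0, 2, 2) fits (7, 6, 6, 7); releases (1, 3, 0, 1), pool now (8, 9, 6, 8)
  T_g: need (0, 2, 6, 1) fits (8, 9, 6, 8); releases (3, 0, 1, 2), pool now (11, 9, 7, 10)


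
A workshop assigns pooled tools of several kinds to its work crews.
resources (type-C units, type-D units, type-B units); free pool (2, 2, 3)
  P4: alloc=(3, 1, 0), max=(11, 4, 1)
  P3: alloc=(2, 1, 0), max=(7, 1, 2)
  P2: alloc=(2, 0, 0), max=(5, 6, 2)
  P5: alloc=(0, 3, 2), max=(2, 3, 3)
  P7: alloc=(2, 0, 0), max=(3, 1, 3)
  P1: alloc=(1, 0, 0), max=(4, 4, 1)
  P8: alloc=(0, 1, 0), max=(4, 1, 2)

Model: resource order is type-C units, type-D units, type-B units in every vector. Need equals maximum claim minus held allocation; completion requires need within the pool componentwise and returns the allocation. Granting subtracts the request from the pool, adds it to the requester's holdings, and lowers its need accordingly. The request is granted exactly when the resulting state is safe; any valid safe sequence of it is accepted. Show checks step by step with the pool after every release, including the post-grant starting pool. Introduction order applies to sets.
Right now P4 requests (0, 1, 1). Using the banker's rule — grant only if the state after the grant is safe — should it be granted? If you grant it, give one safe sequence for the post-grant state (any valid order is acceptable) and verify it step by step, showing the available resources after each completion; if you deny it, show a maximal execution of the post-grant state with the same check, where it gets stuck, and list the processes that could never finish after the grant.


GRANT: granting preserves safety; a valid post-grant sequence is P5, P7, P1, P8, P3, P2, P4.
Key observation: granting shrinks the pool to (2, 1, 2), yet P5 still fits and the chain goes through.
Verifying the post-grant state step by step:
  pool = (2, 1, 2)
  run P5 (needs (2, 0, 1), free (2, 1, 2)); after release of (0, 3, 2) the pool is (2, 4, 4)
  run P7 (needs (1, 1, 3), free (2, 4, 4)); after release of (2, 0, 0) the pool is (4, 4, 4)
  run P1 (needs (3, 4, 1), free (4, 4, 4)); after release of (1, 0, 0) the pool is (5, 4, 4)
  run P8 (needs (4, 0, 2), free (5, 4, 4)); after release of (0, 1, 0) the pool is (5, 5, 4)
  run P3 (needs (5, 0, 2), free (5, 5, 4)); after release of (2, 1, 0) the pool is (7, 6, 4)
  run P2 (needs (3, 6, 2), free (7, 6, 4)); after release of (2, 0, 0) the pool is (9, 6, 4)
  run P4 (needs (8, 2, 0), free (9, 6, 4)); after release of (3, 2, 1) the pool is (12, 8, 5)


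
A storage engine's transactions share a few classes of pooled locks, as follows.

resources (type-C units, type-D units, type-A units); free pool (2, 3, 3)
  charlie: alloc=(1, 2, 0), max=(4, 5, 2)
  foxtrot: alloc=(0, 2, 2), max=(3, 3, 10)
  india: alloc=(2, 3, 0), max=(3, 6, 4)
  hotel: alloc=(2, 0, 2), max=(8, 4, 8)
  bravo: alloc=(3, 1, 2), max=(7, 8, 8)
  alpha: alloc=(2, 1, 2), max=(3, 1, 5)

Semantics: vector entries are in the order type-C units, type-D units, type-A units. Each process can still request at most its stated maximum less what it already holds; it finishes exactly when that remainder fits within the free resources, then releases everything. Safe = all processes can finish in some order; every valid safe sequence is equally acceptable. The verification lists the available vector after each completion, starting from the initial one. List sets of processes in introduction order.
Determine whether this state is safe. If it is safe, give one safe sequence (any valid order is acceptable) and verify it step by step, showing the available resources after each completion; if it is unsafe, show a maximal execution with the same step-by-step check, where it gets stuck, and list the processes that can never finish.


UNSAFE.
Key observation: even finishing alpha, india, charlie leaves just (7, 9, 5) free — too little type-A units for any of the remaining processes.
The run alpha, india, charlie cannot be extended any further. Walking it through:
  pool = (2, 3, 3)
  run alpha (needs (1, 0, 3), free (2, 3, 3)); after release of (2, 1, 2) the pool is (4, 4, 5)
  run india (needs (1, 3, 4), free (4, 4, 5)); after release of (2, 3, 0) the pool is (6, 7, 5)
  run charlie (needs (3, 3, 2), free (6, 7, 5)); after release of (1, 2, 0) the pool is (7, 9, 5)
  blocked: foxtrot wants (3, 1, 8), pool (7, 9, 5) — not enough type-A units
  blocked: hotel wants (6, 4, 6), pool (7, 9, 5) — not enough type-A units
  blocked: bravo wants (4, 7, 6), pool (7, 9, 5) — not enough type-A units
Processes that can never finish: foxtrot, hotel and bravo.


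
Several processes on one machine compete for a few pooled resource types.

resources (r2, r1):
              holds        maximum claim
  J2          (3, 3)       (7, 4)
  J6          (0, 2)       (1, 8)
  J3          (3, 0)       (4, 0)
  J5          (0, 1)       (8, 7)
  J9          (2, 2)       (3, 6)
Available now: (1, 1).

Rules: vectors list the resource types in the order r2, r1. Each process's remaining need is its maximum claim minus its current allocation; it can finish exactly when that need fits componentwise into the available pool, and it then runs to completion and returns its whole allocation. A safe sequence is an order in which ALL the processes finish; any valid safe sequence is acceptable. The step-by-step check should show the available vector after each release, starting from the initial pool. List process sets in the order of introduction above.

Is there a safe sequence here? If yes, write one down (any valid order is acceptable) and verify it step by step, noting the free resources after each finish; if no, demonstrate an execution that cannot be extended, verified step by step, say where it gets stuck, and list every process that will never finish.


SAFE, for example via the order J3, J2, J9, J5, J6.
Key observation: the first exact fit in this order is J3 — it needs (1, 0) with (1, 1) free, meeting a requested resource to the last unit.
Verifying each step:
  pool = (1, 1)
  J3: need (1, 0) fits (1, 1); releases (3, 0), pool now (4, 1)
  J2: need (4, 1) fits (4, 1); releases (3, 3), pool now (7, 4)
  J9: need (1, 4) fits (7, 4); releases (2, 2), pool now (9, 6)
  J5: need (8, 6) fits (9, 6); releases (0, 1), pool now (9, 7)
  J6: need (1, 6) fits (9, 7); releases (0, 2), pool now (9, 9)


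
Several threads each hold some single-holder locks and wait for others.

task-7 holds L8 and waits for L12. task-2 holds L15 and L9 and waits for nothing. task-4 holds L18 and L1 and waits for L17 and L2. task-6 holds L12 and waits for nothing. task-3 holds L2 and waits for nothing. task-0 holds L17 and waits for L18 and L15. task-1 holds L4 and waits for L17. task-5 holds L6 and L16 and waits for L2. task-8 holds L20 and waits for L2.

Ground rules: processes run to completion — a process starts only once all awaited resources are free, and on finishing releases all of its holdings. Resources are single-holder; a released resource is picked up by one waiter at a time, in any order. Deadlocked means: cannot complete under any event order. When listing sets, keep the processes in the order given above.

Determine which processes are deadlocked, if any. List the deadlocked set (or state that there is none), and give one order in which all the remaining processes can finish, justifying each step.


The deadlocked set is task-4, task-0 and task-1.
Key observation: the knot is the closed ring of waits task-4 -> task-0 -> task-4; task-1 waits into the deadlock from upstream.
One completion order for the rest: task-3, task-6, task-7, task-8, task-5, task-2.
Verifying each step:
  task-3 waits on nothing -> runs at once and releases L2
  task-6 waits on nothing -> runs at once and releases L12
  task-7: everything it awaited (L12) is free; runs, freeing L8
  task-8: everything it awaited (L2) is free; runs, freeing L20
  task-5: everything it awaited (L2) is free; runs, freeing L6 and L16
  task-2 waits on nothing -> runs at once and releases L15 and L9


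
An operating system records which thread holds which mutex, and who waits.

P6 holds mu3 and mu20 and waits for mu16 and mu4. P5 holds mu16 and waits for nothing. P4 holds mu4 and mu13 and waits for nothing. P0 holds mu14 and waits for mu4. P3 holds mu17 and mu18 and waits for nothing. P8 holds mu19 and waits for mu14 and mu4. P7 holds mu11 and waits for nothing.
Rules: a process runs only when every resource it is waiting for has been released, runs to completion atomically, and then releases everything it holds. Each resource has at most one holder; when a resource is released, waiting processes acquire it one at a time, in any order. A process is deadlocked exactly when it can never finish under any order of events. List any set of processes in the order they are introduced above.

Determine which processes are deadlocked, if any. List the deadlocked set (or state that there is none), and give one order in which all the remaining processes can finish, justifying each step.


The deadlocked set is empty.
Key observation: there is no circular wait here — follow any chain and it reaches a process that is free to run now.
The rest can finish in the order P5, P4, P6, P0, P8, P7, P3.
Step-by-step check:
  P5: no waits; runs immediately, freeing mu16
  P4: no waits; runs immediately, freeing mu4 and mu13
  run P6 (all its waits — mu16 and mu4 — are resolved); releases mu3 and mu20
  run P0 (all its waits — mu4 — are resolved); releases mu14
  run P8 (all its waits — mu14 and mu4 — are resolved); releases mu19
  P7: no waits; runs immediately, freeing mu11
  P3: no waits; runs immediately, freeing mu17 and mu18


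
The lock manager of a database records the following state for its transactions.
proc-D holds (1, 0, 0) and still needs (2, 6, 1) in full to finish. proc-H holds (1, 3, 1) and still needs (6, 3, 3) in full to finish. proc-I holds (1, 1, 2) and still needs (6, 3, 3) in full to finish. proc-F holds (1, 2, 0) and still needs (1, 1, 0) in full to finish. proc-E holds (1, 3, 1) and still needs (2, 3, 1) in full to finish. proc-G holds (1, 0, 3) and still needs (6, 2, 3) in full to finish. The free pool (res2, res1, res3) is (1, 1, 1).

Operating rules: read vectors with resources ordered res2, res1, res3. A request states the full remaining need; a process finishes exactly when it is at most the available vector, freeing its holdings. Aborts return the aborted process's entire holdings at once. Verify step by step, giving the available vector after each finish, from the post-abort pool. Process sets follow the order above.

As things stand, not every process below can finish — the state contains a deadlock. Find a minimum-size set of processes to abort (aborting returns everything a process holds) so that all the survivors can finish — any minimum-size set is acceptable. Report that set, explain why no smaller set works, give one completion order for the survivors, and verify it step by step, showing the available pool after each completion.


Abort proc-I and proc-G.
Key observation: proc-H was stuck for good until proc-I and proc-G gave back (2, 1, 5); in the order shown it finishes at step 4.
Minimality, checking each single-abort alternative: proc-D alone leaves proc-H blocked (short on res2 and res3); proc-H alone leaves proc-I blocked (short on res2); proc-I alone leaves proc-H blocked (short on res2); proc-F alone leaves proc-H blocked (short on res2 and res3); proc-E alone leaves proc-H blocked (short on res2 and res3); proc-G alone leaves proc-H blocked (short on res2).
One survivor order: proc-F, proc-E, proc-D, proc-H. Step-by-step check (post-abort pool first):
  pool = (3, 2, 6)
  proc-F needs (1, 1, 0) <= (3, 2, 6) -> finishes; pool += (1, 2, 0) = (4, 4, 6)
  proc-E needs (2, 3, 1) <= (4, 4, 6) -> finishes; pool += (1, 3, 1) = (5, 7, 7)
  proc-D needs (2, 6, 1) <= (5, 7, 7) -> finishes; pool += (1, 0, 0) = (6, 7, 7)
  proc-H needs (6, 3, 3) <= (6, 7, 7) -> finishes; pool += (1, 3, 1) = (7, 10, 8)


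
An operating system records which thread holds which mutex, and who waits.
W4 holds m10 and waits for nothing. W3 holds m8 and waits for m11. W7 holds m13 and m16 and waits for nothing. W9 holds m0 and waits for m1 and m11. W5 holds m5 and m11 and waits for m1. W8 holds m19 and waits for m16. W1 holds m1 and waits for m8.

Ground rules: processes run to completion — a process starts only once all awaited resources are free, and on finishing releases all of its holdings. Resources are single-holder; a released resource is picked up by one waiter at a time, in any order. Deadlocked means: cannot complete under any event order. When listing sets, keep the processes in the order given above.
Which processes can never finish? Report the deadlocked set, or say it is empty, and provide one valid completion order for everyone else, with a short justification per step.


Deadlocked: W3, W9, W5 and W1.
Key observation: the wait chain closes on itself along W3 -> W5 -> W1 -> W3; W9 waits into the deadlock from upstream.
A valid finishing order for the others: W4, W7, W8.
Walking it through:
  W4: no waits; runs immediately, freeing m10
  W7: no waits; runs immediately, freeing m13 and m16
  run W8 (all its waits — m16 — are resolved); releases m19


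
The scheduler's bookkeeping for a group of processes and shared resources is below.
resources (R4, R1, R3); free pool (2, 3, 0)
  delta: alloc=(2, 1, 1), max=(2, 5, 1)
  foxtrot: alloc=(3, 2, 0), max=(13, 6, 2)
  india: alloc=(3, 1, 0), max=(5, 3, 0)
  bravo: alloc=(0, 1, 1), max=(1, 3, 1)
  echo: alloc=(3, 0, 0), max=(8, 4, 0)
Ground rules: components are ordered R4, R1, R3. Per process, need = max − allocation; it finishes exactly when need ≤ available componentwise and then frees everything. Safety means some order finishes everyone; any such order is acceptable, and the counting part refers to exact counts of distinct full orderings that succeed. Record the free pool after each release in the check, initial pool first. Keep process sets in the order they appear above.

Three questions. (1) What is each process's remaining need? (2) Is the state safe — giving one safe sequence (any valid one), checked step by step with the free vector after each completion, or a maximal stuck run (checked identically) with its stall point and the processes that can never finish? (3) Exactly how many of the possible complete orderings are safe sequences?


(1) Outstanding need per process (order R4, R1, R3):
  delta: (0, 4, 0)
  foxtrot: (10, 4, 2)
  india: (2, 2, 0)
  bravo: (1, 2, 0)
  echo: (5, 4, 0)
(2) SAFE. One safe sequence: india, echo, delta, bravo, foxtrot.
Key observation: the order's first zero-slack moment is india ((2, 2, 0) needed, (2, 3, 0) free — a requested resource with nothing to spare).
Step-by-step check:
  pool = (2, 3, 0)
  india: need (2, 2, 0) fits (2, 3, 0); releases (3, 1, 0), pool now (5, 4, 0)
  echo: need (5, 4, 0) fits (5, 4, 0); releases (3, 0, 0), pool now (8, 4, 0)
  delta: need (0, 4, 0) fits (8, 4, 0); releases (2, 1, 1), pool now (10, 5, 1)
  bravo: need (1, 2, 0) fits (10, 5, 1); releases (0, 1, 1), pool now (10, 6, 2)
  foxtrot: need (10, 4, 2) fits (10, 6, 2); releases (3, 2, 0), pool now (13, 8, 2)
(3) The exact count: 9 of the possible complete orderings are safe sequences.


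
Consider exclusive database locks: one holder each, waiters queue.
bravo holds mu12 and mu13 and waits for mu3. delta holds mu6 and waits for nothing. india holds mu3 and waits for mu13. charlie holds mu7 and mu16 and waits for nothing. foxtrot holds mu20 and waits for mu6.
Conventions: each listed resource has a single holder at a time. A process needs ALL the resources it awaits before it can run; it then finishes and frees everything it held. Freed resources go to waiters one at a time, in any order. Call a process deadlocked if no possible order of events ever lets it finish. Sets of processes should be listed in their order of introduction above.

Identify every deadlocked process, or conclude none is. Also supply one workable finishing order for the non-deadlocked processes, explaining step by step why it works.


Deadlocked set: bravo and india.
Key observation: along bravo -> india -> bravo, each member waits on what the next one holds — a deadlock; no other process is dragged down with it.
A valid finishing order for the others: delta, charlie, foxtrot.
Walking it through:
  run delta (it waits on nothing); releases mu6
  run charlie (it waits on nothing); releases mu7 and mu16
  run foxtrot (all its waits — mu6 — are resolved); releases mu20


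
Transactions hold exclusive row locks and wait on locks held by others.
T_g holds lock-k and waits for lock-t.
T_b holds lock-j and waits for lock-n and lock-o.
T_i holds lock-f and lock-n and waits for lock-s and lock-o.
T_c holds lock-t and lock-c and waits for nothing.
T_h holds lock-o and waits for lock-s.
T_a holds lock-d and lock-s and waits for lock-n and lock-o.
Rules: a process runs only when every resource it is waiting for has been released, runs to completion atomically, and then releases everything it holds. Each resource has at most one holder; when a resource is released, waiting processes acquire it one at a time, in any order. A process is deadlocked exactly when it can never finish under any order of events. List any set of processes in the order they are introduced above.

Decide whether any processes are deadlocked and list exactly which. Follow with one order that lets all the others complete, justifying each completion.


Deadlocked: T_b, T_i, T_h and T_a.
Key observation: the wait chain closes on itself along T_i -> T_h -> T_a -> T_i; T_b waits into the deadlock from upstream.
One completion order for the rest: T_c, T_g.
Walking it through:
  T_c waits on nothing -> runs at once and releases lock-t and lock-c
  T_g: everything it awaited (lock-t) is free; runs, freeing lock-k


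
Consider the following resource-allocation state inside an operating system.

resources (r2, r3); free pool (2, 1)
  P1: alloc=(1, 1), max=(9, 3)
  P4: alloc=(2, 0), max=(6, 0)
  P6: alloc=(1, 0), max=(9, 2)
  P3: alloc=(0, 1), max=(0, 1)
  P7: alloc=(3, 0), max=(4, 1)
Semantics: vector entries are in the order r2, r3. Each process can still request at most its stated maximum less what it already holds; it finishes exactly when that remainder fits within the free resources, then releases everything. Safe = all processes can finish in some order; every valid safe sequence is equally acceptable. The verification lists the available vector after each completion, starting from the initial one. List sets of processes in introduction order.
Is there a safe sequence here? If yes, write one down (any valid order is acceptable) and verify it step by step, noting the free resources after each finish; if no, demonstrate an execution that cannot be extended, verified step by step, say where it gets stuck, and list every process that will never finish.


UNSAFE.
Key observation: r2 is the bottleneck — with P7, P4, P3 done the pool holds (7, 2), short of every remaining need.
The run P7, P4, P3 cannot be extended any further. Step-by-step check:
  pool = (2, 1)
  P7 needs (1, 1) <= (2, 1) -> finishes; pool += (3, 0) = (5, 1)
  P4 needs (4, 0) <= (5, 1) -> finishes; pool += (2, 0) = (7, 1)
  P3 needs (0, 0) <= (7, 1) -> finishes; pool += (0, 1) = (7, 2)
  P1 cannot run: need (8, 2) vs free (7, 2) (insufficient r2)
  P6 cannot run: need (8, 2) vs free (7, 2) (insufficient r2)
Never able to finish: P1 and P6.


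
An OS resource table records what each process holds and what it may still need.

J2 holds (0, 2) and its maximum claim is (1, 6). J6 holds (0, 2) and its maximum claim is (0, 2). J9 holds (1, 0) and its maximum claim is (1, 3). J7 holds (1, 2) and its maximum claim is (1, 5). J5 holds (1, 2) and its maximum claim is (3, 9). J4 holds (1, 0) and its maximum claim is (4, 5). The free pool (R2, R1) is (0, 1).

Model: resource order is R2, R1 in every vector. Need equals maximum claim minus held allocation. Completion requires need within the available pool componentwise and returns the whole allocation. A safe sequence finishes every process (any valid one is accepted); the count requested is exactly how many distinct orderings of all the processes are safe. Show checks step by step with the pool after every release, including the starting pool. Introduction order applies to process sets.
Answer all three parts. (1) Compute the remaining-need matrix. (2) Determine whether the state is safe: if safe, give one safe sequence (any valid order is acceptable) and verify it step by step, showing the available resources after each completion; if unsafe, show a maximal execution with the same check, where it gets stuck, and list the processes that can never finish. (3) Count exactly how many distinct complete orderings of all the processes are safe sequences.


(1) Outstanding need per process (order R2, R1):
  J2: (1, 4)
  J6: (0, 0)
  J9: (0, 3)
  J7: (0, 3)
  J5: (2, 7)
  J4: (3, 5)
(2) SAFE — a valid safe sequence is J6, J7, J9, J2, J5, J4.
Key observation: the order's first zero-slack moment is J7 ((0, 3) needed, (0, 3) free — a requested resource with nothing to spare).
Verifying each step:
  pool = (0, 1)
  J6 needs (0, 0) <= (0, 1) -> finishes; pool += (0, 2) = (0, 3)
  J7 needs (0, 3) <= (0, 3) -> finishes; pool += (1, 2) = (1, 5)
  J9 needs (0, 3) <= (1, 5) -> finishes; pool += (1, 0) = (2, 5)
  J2 needs (1, 4) <= (2, 5) -> finishes; pool += (0, 2) = (2, 7)
  J5 needs (2, 7) <= (2, 7) -> finishes; pool += (1, 2) = (3, 9)
  J4 needs (3, 5) <= (3, 9) -> finishes; pool += (1, 0) = (4, 9)
(3) Exactly 3 of the possible complete orderings are safe sequences.


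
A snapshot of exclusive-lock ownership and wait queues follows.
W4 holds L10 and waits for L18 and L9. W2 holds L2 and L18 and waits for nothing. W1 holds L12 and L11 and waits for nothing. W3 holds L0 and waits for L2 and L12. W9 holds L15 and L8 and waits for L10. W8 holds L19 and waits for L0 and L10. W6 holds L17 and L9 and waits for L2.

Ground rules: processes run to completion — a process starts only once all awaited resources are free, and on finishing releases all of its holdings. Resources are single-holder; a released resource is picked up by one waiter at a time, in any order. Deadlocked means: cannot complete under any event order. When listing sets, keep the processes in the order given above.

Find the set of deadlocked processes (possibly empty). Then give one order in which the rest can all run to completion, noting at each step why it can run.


The deadlocked set is empty.
Key observation: the wait graph is acyclic; completion cascades from the unblocked processes through everyone else.
A valid finishing order for the others: W1, W2, W3, W6, W4, W8, W9.
Walking it through:
  run W1 (it waits on nothing); releases L12 and L11
  run W2 (it waits on nothing); releases L2 and L18
  W3: everything it awaited (L2 and L12) is free; runs, freeing L0
  W6: everything it awaited (L2) is free; runs, freeing L17 and L9
  W4: everything it awaited (L18 and L9) is free; runs, freeing L10
  W8: everything it awaited (L0 and L10) is free; runs, freeing L19
  W9: everything it awaited (L10) is free; runs, freeing L15 and L8


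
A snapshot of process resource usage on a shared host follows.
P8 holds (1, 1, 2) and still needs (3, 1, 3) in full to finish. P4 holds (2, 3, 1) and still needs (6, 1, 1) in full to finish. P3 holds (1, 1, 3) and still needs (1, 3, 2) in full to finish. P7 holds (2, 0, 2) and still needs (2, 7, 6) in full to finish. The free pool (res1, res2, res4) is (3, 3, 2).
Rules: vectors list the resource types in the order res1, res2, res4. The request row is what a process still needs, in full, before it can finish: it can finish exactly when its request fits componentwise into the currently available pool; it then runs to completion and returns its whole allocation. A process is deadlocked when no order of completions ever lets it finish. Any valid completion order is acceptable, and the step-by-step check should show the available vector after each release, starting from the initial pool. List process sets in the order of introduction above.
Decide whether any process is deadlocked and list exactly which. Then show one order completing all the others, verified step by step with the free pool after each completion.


Deadlocked set: P4 and P7.
Key observation: after P3, P8 the pool peaks at (5, 5, 7), and each blocked process is short somewhere: P4 on res1; P7 on res2.
A valid finishing order for the others: P3, P8. Step-by-step check:
  pool = (3, 3, 2)
  run P3 (needs (1, 3, 2), free (3, 3, 2)); after release of (1, 1, 3) the pool is (4, 4, 5)
  run P8 (needs (3, 1, 3), free (4, 4, 5)); after release of (1, 1, 2) the pool is (5, 5, 7)
The blocked processes can never fit:
  blocked: P4 wants (6, 1, 1), pool (5, 5, 7) — not enough res1
  blocked: P7 wants (2, 7, 6), pool (5, 5, 7) — not enough res2


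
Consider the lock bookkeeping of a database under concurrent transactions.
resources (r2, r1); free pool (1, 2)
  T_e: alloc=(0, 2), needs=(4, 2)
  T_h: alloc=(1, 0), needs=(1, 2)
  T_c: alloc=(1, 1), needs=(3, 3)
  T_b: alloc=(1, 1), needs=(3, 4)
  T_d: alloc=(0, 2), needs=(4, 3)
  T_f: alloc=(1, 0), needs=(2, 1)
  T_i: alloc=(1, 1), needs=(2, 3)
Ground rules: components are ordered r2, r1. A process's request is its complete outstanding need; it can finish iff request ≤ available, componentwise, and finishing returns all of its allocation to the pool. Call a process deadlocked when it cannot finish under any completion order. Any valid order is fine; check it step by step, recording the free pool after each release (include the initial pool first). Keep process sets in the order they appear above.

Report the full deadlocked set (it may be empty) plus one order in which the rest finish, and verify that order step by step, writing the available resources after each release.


Deadlocked set: T_e, T_c, T_b, T_d and T_i.
Key observation: after T_h, T_f the pool peaks at (3, 2), and each blocked process is short somewhere: T_e on r2; T_c on r1; T_b on r1; T_d on r2, r1; T_i on r1.
One completion order for the rest: T_h, T_f. Check, step by step:
  pool = (1, 2)
  T_h needs (1, 2) <= (1, 2) -> finishes; pool += (1, 0) = (2, 2)
  T_f needs (2, 1) <= (2, 2) -> finishes; pool += (1, 0) = (3, 2)
The blocked processes can never fit:
  T_e cannot run: need (4, 2) vs free (3, 2) (insufficient r2)
  T_c cannot run: need (3, 3) vs free (3, 2) (insufficient r1)
  T_b cannot run: need (3, 4) vs free (3, 2) (insufficient r1)
  T_d cannot run: need (4, 3) vs free (3, 2) (insufficient r2 and r1)
  T_i cannot run: need (2, 3) vs free (3, 2) (insufficient r1)


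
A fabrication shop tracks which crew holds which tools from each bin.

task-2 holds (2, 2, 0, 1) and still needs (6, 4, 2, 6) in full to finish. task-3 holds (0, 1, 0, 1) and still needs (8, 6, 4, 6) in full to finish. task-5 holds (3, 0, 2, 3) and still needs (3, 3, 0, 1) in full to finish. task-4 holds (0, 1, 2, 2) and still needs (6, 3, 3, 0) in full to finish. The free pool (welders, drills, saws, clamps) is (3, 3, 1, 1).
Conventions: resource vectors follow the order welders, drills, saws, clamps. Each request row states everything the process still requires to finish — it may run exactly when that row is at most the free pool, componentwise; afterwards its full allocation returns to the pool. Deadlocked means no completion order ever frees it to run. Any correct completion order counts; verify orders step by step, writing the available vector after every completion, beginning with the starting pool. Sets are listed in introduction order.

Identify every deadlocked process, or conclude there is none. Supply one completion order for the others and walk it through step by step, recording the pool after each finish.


No process is deadlocked.
Key observation: no deadlock: task-5 fits now, and the freed resources carry the rest through.
One completion order for the rest: task-5, task-4, task-2, task-3. Walking it through:
  pool = (3, 3, 1, 1)
  run task-5 (needs (3, 3, 0, 1), free (3, 3, 1, 1)); after release of (3, 0, 2, 3) the pool is (6, 3, 3, 4)
  run task-4 (needs (6, 3, 3, 0), free (6, 3, 3, 4)); after release of (0, 1, 2, 2) the pool is (6, 4, 5, 6)
  run task-2 (needs (6, 4, 2, 6), free (6, 4, 5, 6)); after release of (2, 2, 0, 1) the pool is (8, 6, 5, 7)
  run task-3 (needs (8, 6, 4, 6), free (8, 6, 5, 7)); after release of (0, 1, 0, 1) the pool is (8, 7, 5, 8)
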